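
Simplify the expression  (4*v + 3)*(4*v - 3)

16*v^2 - 9

(4*v)^2 - (3)^2 = 16*v^2 - 9.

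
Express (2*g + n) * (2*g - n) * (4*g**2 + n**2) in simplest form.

Pair the conjugate factors: ((2*g)+n)((2*g)-n) = 4*g**2 - n**2, then repeat with the next factor.

16*g**4 - n**4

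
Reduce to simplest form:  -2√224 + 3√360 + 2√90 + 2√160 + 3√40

2√224 = 8*√14; 3√360 = 18*√10; 2√90 = 6*√10; 2√160 = 8*√10; 3√40 = 6*√10

-8*√14 + 38*√10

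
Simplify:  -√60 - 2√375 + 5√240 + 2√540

√60 = 2*√15; 2√375 = 10*√15; 5√240 = 20*√15; 2√540 = 12*√15
Combine: (-2 - 10 + 20 + 12)·√15 = 20*√15

20*√15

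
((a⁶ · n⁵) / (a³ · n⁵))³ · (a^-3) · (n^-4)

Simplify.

Inside the bracket: a³
Raise to the power 3: a⁹
Multiply by (a^-3) · (n^-4): add exponents.

a⁶/n⁴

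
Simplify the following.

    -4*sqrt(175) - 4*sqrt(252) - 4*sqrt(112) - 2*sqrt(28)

4*sqrt(175) = 20*sqrt(7); 4*sqrt(252) = 24*sqrt(7); 4*sqrt(112) = 16*sqrt(7); 2*sqrt(28) = 4*sqrt(7)
Combine: (-20 - 24 - 16 - 4)·sqrt(7) = -64*sqrt(7)

-64*sqrt(7)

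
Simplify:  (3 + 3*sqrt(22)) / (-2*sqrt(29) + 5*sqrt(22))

(6*sqrt(29) + 15*sqrt(22) + 6*sqrt(638) + 330)/434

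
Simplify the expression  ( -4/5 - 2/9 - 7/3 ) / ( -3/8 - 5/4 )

Numerator: -4/5 - 2/9 - 7/3 = -151/45
Denominator: -3/8 - 5/4 = -13/8
Divide: (-151/45) · (-8/13) = 1208/585

1208/585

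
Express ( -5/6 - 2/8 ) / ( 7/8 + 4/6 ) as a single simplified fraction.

Numerator: -5/6 - 2/8 = -13/12
Denominator: 7/8 + 4/6 = 37/24
Divide: (-13/12) · (24/37) = -26/37

-26/37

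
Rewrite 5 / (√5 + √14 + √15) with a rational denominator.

(-25*√42 + 10*√15 + 15*√14 + 60*√5)/132

Group as (√14 + √15) + √5; multiply by (√14 + √15) - √5, then rationalise the remaining surd.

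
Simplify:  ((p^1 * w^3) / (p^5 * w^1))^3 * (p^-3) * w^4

Inside the bracket: (p^-4) * w^2
Raise to the power 3: (p^-12) * w^6
Multiply by (p^-3) * w^4: add exponents.

w^10/p^15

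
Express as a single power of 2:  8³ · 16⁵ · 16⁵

2^49

8³ = 2^9; 16⁵ = 2^20; 16⁵ = 2^20
Combine exponents: 2^49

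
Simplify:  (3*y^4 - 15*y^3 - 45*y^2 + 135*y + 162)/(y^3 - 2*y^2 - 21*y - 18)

3*y - 9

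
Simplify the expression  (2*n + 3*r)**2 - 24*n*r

(2*n - 3*r)**2

Expand the square and combine the 24*n*r term.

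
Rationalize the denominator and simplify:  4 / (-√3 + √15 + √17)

(-116*√3 + 4*√17 + 20*√15 + 24*√85)/179

Group as (√15 + √17) - √3; multiply by (√15 + √17) + √3, then rationalise the remaining surd.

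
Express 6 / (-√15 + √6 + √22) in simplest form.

(-78*√15 - 6*√22 + 186*√6 + 72*√55)/359

Group as (√6 + √22) - √15; multiply by (√6 + √22) + √15, then rationalise the remaining surd.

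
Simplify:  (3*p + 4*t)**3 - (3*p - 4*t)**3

Write as f((3*p),(4*t)) - f((3*p),-(4*t)) and expand.

216*p**2*t + 128*t**3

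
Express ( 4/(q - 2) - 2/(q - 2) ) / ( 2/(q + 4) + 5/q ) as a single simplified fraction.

Numerator: 4/(q - 2) - 2/(q - 2) = 2/(q - 2)
Denominator: 2/(q + 4) + 5/q = (7*q + 20)/(q² + 4*q)
Divide: (2/(q - 2)) · ((q² + 4*q)/(7*q + 20)) = (2*q² + 8*q)/(7*q² + 6*q - 40)

(2*q² + 8*q)/(7*q² + 6*q - 40)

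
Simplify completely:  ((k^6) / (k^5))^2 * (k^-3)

Inside the bracket: k^1
Raise to the power 2: k^2
Multiply by (k^-3): add exponents.

1/k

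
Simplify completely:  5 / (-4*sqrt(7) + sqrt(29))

(-20*sqrt(7) - 5*sqrt(29))/83

Multiply numerator and denominator by sqrt(29) + 4*sqrt(7).
Denominator becomes -83; numerator becomes 5*sqrt(29) + 20*sqrt(7).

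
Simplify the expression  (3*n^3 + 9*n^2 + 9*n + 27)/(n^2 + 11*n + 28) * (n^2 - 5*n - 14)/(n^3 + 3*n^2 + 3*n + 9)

Factor: 3*n^3 + 9*n^2 + 9*n + 27 = 3*(n^2 + 3)*(n + 3);  n^2 + 11*n + 28 = (n + 4)*(n + 7);  n^2 - 5*n - 14 = (n + 2)*(n - 7);  n^3 + 3*n^2 + 3*n + 9 = (n^2 + 3)*(n + 3)
Cancel the common factors (n^2 + 3), (n + 3).

(3*n^2 - 15*n - 42)/(n^2 + 11*n + 28)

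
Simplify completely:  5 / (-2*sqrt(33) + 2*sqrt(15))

Multiply numerator and denominator by 2*sqrt(15) + 2*sqrt(33).
Denominator becomes -72; numerator becomes 10*sqrt(15) + 10*sqrt(33).

(-5*sqrt(33) - 5*sqrt(15))/36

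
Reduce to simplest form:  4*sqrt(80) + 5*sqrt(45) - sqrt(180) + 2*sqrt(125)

35*sqrt(5)

4*sqrt(80) = 16*sqrt(5); 5*sqrt(45) = 15*sqrt(5); sqrt(180) = 6*sqrt(5); 2*sqrt(125) = 10*sqrt(5)
Combine: (16 + 15 - 6 + 10)·sqrt(5) = 35*sqrt(5)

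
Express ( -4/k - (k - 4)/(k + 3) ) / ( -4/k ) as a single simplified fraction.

(k² + 12)/(4*k + 12)

Numerator: -4/k - (k - 4)/(k + 3) = (-k² - 12)/(k² + 3*k)
Denominator: -4/k = -4/k
Divide: ((-k² - 12)/(k² + 3*k)) · (-k/4) = (k² + 12)/(4*k + 12)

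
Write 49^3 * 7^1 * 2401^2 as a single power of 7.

49^3 = 7^6; 7^1 = 7^1; 2401^2 = 7^8
Combine exponents: 7^15

7^15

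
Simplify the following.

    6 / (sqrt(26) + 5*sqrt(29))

Multiply numerator and denominator by -5*sqrt(29) + sqrt(26).
Denominator becomes -699; numerator becomes -30*sqrt(29) + 6*sqrt(26).

(-2*sqrt(26) + 10*sqrt(29))/233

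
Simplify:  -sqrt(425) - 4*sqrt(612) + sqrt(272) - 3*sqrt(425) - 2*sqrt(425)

-50*sqrt(17)

sqrt(425) = 5*sqrt(17); 4*sqrt(612) = 24*sqrt(17); sqrt(272) = 4*sqrt(17); 3*sqrt(425) = 15*sqrt(17); 2*sqrt(425) = 10*sqrt(17)
Combine: (-5 - 24 + 4 - 15 - 10)·sqrt(17) = -50*sqrt(17)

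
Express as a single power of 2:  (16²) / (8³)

16² = 2^8; 8³ = 2^9
Combine exponents: 2^(-1)

2^(-1)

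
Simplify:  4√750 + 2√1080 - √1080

4√750 = 20*√30; 2√1080 = 12*√30; √1080 = 6*√30
Combine: (20 + 12 - 6)·√30 = 26*√30

26*√30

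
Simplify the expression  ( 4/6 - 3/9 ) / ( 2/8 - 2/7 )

-28/3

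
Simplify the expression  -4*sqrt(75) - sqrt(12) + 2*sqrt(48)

-14*sqrt(3)

4*sqrt(75) = 20*sqrt(3); sqrt(12) = 2*sqrt(3); 2*sqrt(48) = 8*sqrt(3)
Combine: (-20 - 2 + 8)·sqrt(3) = -14*sqrt(3)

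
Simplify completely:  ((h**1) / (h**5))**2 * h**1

h**(-7)

Inside the bracket: (h**-4)
Raise to the power 2: (h**-8)
Multiply by h**1: add exponents.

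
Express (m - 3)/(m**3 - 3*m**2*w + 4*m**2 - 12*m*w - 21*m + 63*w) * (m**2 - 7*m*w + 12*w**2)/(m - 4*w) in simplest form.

Factor: m**3 - 3*m**2*w + 4*m**2 - 12*m*w - 21*m + 63*w = (m - 3*w)*(m + 7)*(m - 3);  m**2 - 7*m*w + 12*w**2 = (m - 4*w)*(m - 3*w)
Cancel the common factors (m - 3), (m - 3*w), (m - 4*w).

1/(m + 7)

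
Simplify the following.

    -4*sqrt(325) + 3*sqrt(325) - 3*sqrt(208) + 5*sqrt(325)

4*sqrt(325) = 20*sqrt(13); 3*sqrt(325) = 15*sqrt(13); 3*sqrt(208) = 12*sqrt(13); 5*sqrt(325) = 25*sqrt(13)
Combine: (-20 + 15 - 12 + 25)·sqrt(13) = 8*sqrt(13)

8*sqrt(13)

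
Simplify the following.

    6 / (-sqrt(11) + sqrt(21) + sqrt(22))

Group as (sqrt(21) + sqrt(22)) - sqrt(11); multiply by (sqrt(21) + sqrt(22)) + sqrt(11), then rationalise the remaining surd.

(-48*sqrt(11) + 15*sqrt(22) + 18*sqrt(21) + 33*sqrt(42))/206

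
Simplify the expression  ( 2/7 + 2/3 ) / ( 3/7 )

20/9

Numerator: 2/7 + 2/3 = 20/21
Denominator: 3/7 = 3/7
Divide: (20/21) · (7/3) = 20/9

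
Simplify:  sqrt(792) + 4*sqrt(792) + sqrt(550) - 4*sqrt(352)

sqrt(792) = 6*sqrt(22); 4*sqrt(792) = 24*sqrt(22); sqrt(550) = 5*sqrt(22); 4*sqrt(352) = 16*sqrt(22)
Combine: (6 + 24 + 5 - 16)·sqrt(22) = 19*sqrt(22)

19*sqrt(22)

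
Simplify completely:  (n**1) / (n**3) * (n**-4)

n**(-6)

Quotient: (n**-2)
Multiply by (n**-4): add exponents.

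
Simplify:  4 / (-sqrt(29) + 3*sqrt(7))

(2*sqrt(29) + 6*sqrt(7))/17

Multiply numerator and denominator by sqrt(29) + 3*sqrt(7).
Denominator becomes 34; numerator becomes 4*sqrt(29) + 12*sqrt(7).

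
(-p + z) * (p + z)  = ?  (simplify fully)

-p^2 + z^2

(z+p)(z-p) = -p^2 + z^2.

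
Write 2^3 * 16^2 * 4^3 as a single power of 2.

2^17

2^3 = 2^3; 16^2 = 2^8; 4^3 = 2^6
Combine exponents: 2^17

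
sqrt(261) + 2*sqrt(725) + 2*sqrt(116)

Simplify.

sqrt(261) = 3*sqrt(29); 2*sqrt(725) = 10*sqrt(29); 2*sqrt(116) = 4*sqrt(29)
Combine: (3 + 10 + 4)·sqrt(29) = 17*sqrt(29)

17*sqrt(29)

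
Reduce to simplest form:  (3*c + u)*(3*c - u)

9*c^2 - u^2

(3*c)^2 - (u)^2 = 9*c^2 - u^2.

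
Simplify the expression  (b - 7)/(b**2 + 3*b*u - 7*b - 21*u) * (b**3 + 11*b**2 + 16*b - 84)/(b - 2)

(b**2 + 13*b + 42)/(b + 3*u)

Factor: b**2 + 3*b*u - 7*b - 21*u = (b + 3*u)*(b - 7);  b**3 + 11*b**2 + 16*b - 84 = (b - 2)*(b + 7)*(b + 6)
Cancel the common factors (b - 7), (b - 2).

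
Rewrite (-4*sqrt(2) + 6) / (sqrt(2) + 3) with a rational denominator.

(-18*sqrt(2) + 26)/7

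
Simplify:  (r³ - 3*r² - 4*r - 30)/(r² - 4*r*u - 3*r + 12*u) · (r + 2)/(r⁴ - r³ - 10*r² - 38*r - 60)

1/(r² - 4*r*u - 3*r + 12*u)

Factor: r³ - 3*r² - 4*r - 30 = (r² + 2*r + 6)·(r - 5);  r² - 4*r*u - 3*r + 12*u = (r - 4*u)·(r - 3);  r⁴ - r³ - 10*r² - 38*r - 60 = (r² + 2*r + 6)·(r - 5)·(r + 2)
Cancel the common factors (r² + 2*r + 6), (r - 5), (r + 2).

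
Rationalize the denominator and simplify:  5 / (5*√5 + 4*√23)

Multiply numerator and denominator by -4*√23 + 5*√5.
Denominator becomes -243; numerator becomes -20*√23 + 25*√5.

(-25*√5 + 20*√23)/243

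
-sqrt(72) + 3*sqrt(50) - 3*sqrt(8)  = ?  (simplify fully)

3*sqrt(2)

sqrt(72) = 6*sqrt(2); 3*sqrt(50) = 15*sqrt(2); 3*sqrt(8) = 6*sqrt(2)
Combine: (-6 + 15 - 6)·sqrt(2) = 3*sqrt(2)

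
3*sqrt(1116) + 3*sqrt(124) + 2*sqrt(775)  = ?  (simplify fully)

3*sqrt(1116) = 18*sqrt(31); 3*sqrt(124) = 6*sqrt(31); 2*sqrt(775) = 10*sqrt(31)
Combine: (18 + 6 + 10)·sqrt(31) = 34*sqrt(31)

34*sqrt(31)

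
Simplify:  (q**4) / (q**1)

q**3

Quotient: q**3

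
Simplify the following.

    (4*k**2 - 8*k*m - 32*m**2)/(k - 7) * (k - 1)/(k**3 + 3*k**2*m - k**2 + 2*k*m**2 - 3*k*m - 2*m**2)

(4*k - 16*m)/(k**2 + k*m - 7*k - 7*m)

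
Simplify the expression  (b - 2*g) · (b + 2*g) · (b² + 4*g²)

Telescope via difference of squares: (b+(2*g))(b-(2*g)) = b² - 4*g², then repeat with the next factor.

b⁴ - 16*g⁴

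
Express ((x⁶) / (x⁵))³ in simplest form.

Inside the bracket: x¹
Raise to the power 3: x³

x³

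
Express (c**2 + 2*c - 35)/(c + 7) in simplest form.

c - 5

Factor: c**2 + 2*c - 35 = (c + 7)*(c - 5)
Cancel the common factor (c + 7).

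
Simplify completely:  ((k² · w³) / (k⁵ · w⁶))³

Inside the bracket: (k^-3) · (w^-3)
Raise to the power 3: (k^-9) · (w^-9)

1/(k⁹*w⁹)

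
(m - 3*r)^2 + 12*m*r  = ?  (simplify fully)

(m + 3*r)^2

Expand the square and combine the 12*m*r term.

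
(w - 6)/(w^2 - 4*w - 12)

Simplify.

Factor: w^2 - 4*w - 12 = (w + 2)*(w - 6)
Cancel the common factor (w - 6).

1/(w + 2)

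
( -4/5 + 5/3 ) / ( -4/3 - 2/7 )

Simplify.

-91/170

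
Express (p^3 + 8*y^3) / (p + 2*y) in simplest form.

Apply the sum-of-cubes factorisation and cancel (p + 2*y).

p^2 - 2*p*y + 4*y^2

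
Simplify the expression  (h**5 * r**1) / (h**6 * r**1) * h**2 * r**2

h*r**2

Quotient: (h**-1)
Multiply by h**2 * r**2: add exponents.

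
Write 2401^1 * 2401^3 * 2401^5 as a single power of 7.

2401^1 = 7^4; 2401^3 = 7^12; 2401^5 = 7^20
Combine exponents: 7^36

7^36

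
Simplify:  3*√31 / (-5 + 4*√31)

Multiply numerator and denominator by -4*√31 - 5.
Denominator becomes -471; numerator becomes -372 - 15*√31.

(5*√31 + 124)/157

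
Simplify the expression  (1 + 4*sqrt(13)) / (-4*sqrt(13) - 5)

Multiply numerator and denominator by -5 + 4*sqrt(13).
Denominator becomes -183; numerator becomes -16*sqrt(13) + 203.

(-203 + 16*sqrt(13))/183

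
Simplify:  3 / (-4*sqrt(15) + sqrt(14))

Multiply numerator and denominator by sqrt(14) + 4*sqrt(15).
Denominator becomes -226; numerator becomes 3*sqrt(14) + 12*sqrt(15).

(-12*sqrt(15) - 3*sqrt(14))/226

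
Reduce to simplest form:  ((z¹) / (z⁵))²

z^(-8)

Inside the bracket: (z^-4)
Raise to the power 2: (z^-8)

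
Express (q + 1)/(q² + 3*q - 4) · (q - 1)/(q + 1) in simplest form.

Factor: q² + 3*q - 4 = (q - 1)·(q + 4)
Cancel the common factors (q - 1), (q + 1).

1/(q + 4)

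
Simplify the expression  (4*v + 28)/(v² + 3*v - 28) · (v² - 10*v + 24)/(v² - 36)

4/(v + 6)

Factor: 4*v + 28 = 4·(v + 7);  v² + 3*v - 28 = (v + 7)·(v - 4);  v² - 10*v + 24 = (v - 4)·(v - 6);  v² - 36 = (v - 6)·(v + 6)
Cancel the common factors (v - 6), (v - 4), (v + 7).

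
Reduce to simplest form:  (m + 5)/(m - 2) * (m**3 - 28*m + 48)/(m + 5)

m**2 + 2*m - 24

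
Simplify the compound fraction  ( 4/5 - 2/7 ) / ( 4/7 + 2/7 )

Numerator: 4/5 - 2/7 = 18/35
Denominator: 4/7 + 2/7 = 6/7
Divide: (18/35) · (7/6) = 3/5

3/5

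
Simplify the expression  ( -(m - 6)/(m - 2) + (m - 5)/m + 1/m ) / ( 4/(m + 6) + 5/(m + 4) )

Numerator: -(m - 6)/(m - 2) + (m - 5)/m + 1/m = 8/(m**2 - 2*m)
Denominator: 4/(m + 6) + 5/(m + 4) = (9*m + 46)/(m**2 + 10*m + 24)
Divide: (8/(m**2 - 2*m)) · ((m**2 + 10*m + 24)/(9*m + 46)) = (8*m**2 + 80*m + 192)/(9*m**3 + 28*m**2 - 92*m)

(8*m**2 + 80*m + 192)/(9*m**3 + 28*m**2 - 92*m)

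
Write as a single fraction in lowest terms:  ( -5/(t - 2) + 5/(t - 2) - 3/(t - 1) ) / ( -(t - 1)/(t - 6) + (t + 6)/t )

Numerator: -5/(t - 2) + 5/(t - 2) - 3/(t - 1) = -3/(t - 1)
Denominator: -(t - 1)/(t - 6) + (t + 6)/t = (t - 36)/(t**2 - 6*t)
Divide: (-3/(t - 1)) · ((t**2 - 6*t)/(t - 36)) = (-3*t**2 + 18*t)/(t**2 - 37*t + 36)

(-3*t**2 + 18*t)/(t**2 - 37*t + 36)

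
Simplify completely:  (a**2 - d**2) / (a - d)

a**2 - d**2 factors as (a - d)*(a + d).

a + d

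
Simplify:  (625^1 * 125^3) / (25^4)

625^1 = 5^4; 125^3 = 5^9; 25^4 = 5^8
Combine exponents: 5^5

5^5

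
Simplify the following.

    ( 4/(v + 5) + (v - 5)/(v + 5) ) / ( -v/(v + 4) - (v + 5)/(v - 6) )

Numerator: 4/(v + 5) + (v - 5)/(v + 5) = (v - 1)/(v + 5)
Denominator: -v/(v + 4) - (v + 5)/(v - 6) = (-2*v² - 3*v - 20)/(v² - 2*v - 24)
Divide: ((v - 1)/(v + 5)) · ((v² - 2*v - 24)/(-2*v² - 3*v - 20)) = (-v³ + 3*v² + 22*v - 24)/(2*v³ + 13*v² + 35*v + 100)

(-v³ + 3*v² + 22*v - 24)/(2*v³ + 13*v² + 35*v + 100)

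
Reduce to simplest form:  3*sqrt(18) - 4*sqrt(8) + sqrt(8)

3*sqrt(2)

3*sqrt(18) = 9*sqrt(2); 4*sqrt(8) = 8*sqrt(2); sqrt(8) = 2*sqrt(2)
Combine: (9 - 8 + 2)·sqrt(2) = 3*sqrt(2)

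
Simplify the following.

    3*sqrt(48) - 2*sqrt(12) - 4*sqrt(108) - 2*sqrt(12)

-20*sqrt(3)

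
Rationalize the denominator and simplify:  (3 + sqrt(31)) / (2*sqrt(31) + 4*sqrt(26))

Multiply numerator and denominator by -4*sqrt(26) + 2*sqrt(31).
Denominator becomes -292; numerator becomes -4*sqrt(806) - 12*sqrt(26) + 6*sqrt(31) + 62.

(-31 - 3*sqrt(31) + 6*sqrt(26) + 2*sqrt(806))/146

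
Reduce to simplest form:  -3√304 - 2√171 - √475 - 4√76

-31*√19

3√304 = 12*√19; 2√171 = 6*√19; √475 = 5*√19; 4√76 = 8*√19
Combine: (-12 - 6 - 5 - 8)·√19 = -31*√19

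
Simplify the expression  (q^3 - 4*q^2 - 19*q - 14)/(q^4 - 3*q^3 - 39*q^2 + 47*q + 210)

Factor: q^3 - 4*q^2 - 19*q - 14 = (q + 1)*(q + 2)*(q - 7);  q^4 - 3*q^3 - 39*q^2 + 47*q + 210 = (q - 7)*(q + 5)*(q - 3)*(q + 2)
Cancel the common factors (q - 7), (q + 2).

(q + 1)/(q^2 + 2*q - 15)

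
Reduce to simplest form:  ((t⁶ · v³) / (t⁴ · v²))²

Inside the bracket: t² · v¹
Raise to the power 2: t⁴ · v²

t⁴*v²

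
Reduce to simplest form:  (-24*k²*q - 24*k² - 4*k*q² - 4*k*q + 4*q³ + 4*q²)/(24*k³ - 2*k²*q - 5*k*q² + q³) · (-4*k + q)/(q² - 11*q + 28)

(4*q + 4)/(q² - 11*q + 28)

Factor: -24*k²*q - 24*k² - 4*k*q² - 4*k*q + 4*q³ + 4*q² = 4·(q + 1)·(-3*k + q)·(2*k + q);  24*k³ - 2*k²*q - 5*k*q² + q³ = (2*k + q)·(-4*k + q)·(-3*k + q);  q² - 11*q + 28 = (q - 4)·(q - 7)
Cancel the common factors (-4*k + q), (2*k + q), (-3*k + q).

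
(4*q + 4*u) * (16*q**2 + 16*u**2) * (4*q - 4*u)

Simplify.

256*q**4 - 256*u**4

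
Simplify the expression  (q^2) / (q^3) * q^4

q^3

Quotient: (q^-1)
Multiply by q^4: add exponents.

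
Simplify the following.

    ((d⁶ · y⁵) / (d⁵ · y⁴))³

d³*y³

Inside the bracket: d¹ · y¹
Raise to the power 3: d³ · y³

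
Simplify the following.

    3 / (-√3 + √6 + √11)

(-21*√3 - 3*√11 + 12*√6 + 9*√22)/34

Group as (√6 + √11) - √3; multiply by (√6 + √11) + √3, then rationalise the remaining surd.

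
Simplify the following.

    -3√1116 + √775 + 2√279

3√1116 = 18*√31; √775 = 5*√31; 2√279 = 6*√31
Combine: (-18 + 5 + 6)·√31 = -7*√31

-7*√31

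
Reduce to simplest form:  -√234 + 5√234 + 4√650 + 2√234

√234 = 3*√26; 5√234 = 15*√26; 4√650 = 20*√26; 2√234 = 6*√26
Combine: (-3 + 15 + 20 + 6)·√26 = 38*√26

38*√26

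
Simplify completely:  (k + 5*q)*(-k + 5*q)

-k^2 + 25*q^2

(5*q)^2 - (k)^2 = -k^2 + 25*q^2.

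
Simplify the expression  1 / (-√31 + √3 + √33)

Group as (√3 + √33) - √31; multiply by (√3 + √33) + √31, then rationalise the remaining surd.

(-5*√31 + √33 + 61*√3 + 6*√341)/371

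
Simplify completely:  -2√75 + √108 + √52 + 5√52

-4*√3 + 12*√13

2√75 = 10*√3; √108 = 6*√3; √52 = 2*√13; 5√52 = 10*√13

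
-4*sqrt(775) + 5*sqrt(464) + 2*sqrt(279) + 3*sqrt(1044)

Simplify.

-14*sqrt(31) + 38*sqrt(29)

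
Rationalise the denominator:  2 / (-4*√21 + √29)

Multiply numerator and denominator by √29 + 4*√21.
Denominator becomes -307; numerator becomes 2*√29 + 8*√21.

(-8*√21 - 2*√29)/307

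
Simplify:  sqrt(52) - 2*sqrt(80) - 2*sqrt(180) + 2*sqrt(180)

sqrt(52) = 2*sqrt(13); 2*sqrt(80) = 8*sqrt(5); 2*sqrt(180) = 12*sqrt(5); 2*sqrt(180) = 12*sqrt(5)

-8*sqrt(5) + 2*sqrt(13)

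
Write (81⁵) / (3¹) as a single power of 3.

3^19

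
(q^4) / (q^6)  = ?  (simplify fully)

Quotient: (q^-2)

q^(-2)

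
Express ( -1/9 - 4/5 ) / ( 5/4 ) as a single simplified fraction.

Numerator: -1/9 - 4/5 = -41/45
Denominator: 5/4 = 5/4
Divide: (-41/45) · (4/5) = -164/225

-164/225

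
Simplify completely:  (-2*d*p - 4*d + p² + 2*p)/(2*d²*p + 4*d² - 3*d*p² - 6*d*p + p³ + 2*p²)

1/(-d + p)

Factor: -2*d*p - 4*d + p² + 2*p = (-2*d + p)·(p + 2);  2*d²*p + 4*d² - 3*d*p² - 6*d*p + p³ + 2*p² = (-d + p)·(p + 2)·(-2*d + p)
Cancel the common factors (p + 2), (-2*d + p).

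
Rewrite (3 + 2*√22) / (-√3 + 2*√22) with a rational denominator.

(3*√3 + 2*√66 + 6*√22 + 88)/85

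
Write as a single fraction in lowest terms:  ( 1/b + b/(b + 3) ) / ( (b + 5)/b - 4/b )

Numerator: 1/b + b/(b + 3) = (b² + b + 3)/(b² + 3*b)
Denominator: (b + 5)/b - 4/b = (b + 1)/b
Divide: ((b² + b + 3)/(b² + 3*b)) · (b/(b + 1)) = (b² + b + 3)/(b² + 4*b + 3)

(b² + b + 3)/(b² + 4*b + 3)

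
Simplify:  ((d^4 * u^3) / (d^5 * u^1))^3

u^6/d^3

Inside the bracket: (d^-1) * u^2
Raise to the power 3: (d^-3) * u^6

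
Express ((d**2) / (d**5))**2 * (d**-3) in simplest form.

Inside the bracket: (d**-3)
Raise to the power 2: (d**-6)
Multiply by (d**-3): add exponents.

d**(-9)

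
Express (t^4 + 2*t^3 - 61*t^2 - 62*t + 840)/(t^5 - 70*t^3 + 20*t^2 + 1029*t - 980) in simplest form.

(t - 6)/(t^2 - 8*t + 7)

Factor: t^4 + 2*t^3 - 61*t^2 - 62*t + 840 = (t - 4)*(t - 6)*(t + 5)*(t + 7);  t^5 - 70*t^3 + 20*t^2 + 1029*t - 980 = (t + 5)*(t - 1)*(t - 7)*(t + 7)*(t - 4)
Cancel the common factors (t - 4), (t + 5), (t + 7).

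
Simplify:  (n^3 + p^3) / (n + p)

Apply the sum-of-cubes factorisation and cancel (n + p).

n^2 - n*p + p^2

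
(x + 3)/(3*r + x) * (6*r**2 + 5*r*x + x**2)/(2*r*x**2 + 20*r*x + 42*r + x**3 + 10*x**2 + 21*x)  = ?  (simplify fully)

Factor: 6*r**2 + 5*r*x + x**2 = (3*r + x)*(2*r + x);  2*r*x**2 + 20*r*x + 42*r + x**3 + 10*x**2 + 21*x = (2*r + x)*(x + 3)*(x + 7)
Cancel the common factors (x + 3), (3*r + x), (2*r + x).

1/(x + 7)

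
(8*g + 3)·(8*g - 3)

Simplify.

64*g² - 9

Difference of squares with P = 8*g, Q = 3.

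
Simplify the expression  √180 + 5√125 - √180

√180 = 6*√5; 5√125 = 25*√5; √180 = 6*√5
Combine: (6 + 25 - 6)·√5 = 25*√5

25*√5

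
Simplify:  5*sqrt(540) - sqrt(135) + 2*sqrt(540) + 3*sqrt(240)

51*sqrt(15)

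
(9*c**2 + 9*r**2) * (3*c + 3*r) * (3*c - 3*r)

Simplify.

81*c**4 - 81*r**4

((3*c)+(3*r))((3*c)-(3*r)) = 9*c**2 - 9*r**2; continue pairing.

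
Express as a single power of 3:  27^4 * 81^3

27^4 = 3^12; 81^3 = 3^12
Combine exponents: 3^24

3^24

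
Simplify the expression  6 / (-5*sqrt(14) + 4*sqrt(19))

(-15*sqrt(14) - 12*sqrt(19))/23

Multiply numerator and denominator by 4*sqrt(19) + 5*sqrt(14).
Denominator becomes -46; numerator becomes 24*sqrt(19) + 30*sqrt(14).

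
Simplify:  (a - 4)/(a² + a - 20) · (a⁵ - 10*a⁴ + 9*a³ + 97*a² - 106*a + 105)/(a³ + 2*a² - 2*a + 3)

Factor: a² + a - 20 = (a + 5)·(a - 4);  a⁵ - 10*a⁴ + 9*a³ + 97*a² - 106*a + 105 = (a² - a + 1)·(a - 7)·(a - 5)·(a + 3);  a³ + 2*a² - 2*a + 3 = (a + 3)·(a² - a + 1)
Cancel the common factors (a² - a + 1), (a - 4), (a + 3).

(a² - 12*a + 35)/(a + 5)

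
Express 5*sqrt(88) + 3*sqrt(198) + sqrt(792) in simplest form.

5*sqrt(88) = 10*sqrt(22); 3*sqrt(198) = 9*sqrt(22); sqrt(792) = 6*sqrt(22)
Combine: (10 + 9 + 6)·sqrt(22) = 25*sqrt(22)

25*sqrt(22)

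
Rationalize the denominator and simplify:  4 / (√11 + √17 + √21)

(-8*√3927 + 28*√21 + 60*√17 + 108*√11)/699

Group as (√11 + √21) + √17; multiply by (√11 + √21) - √17, then rationalise the remaining surd.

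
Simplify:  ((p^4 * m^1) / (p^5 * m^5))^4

Inside the bracket: (p^-1) * (m^-4)
Raise to the power 4: (p^-4) * (m^-16)

1/(m^16*p^4)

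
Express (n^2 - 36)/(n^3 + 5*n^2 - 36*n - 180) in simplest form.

Factor: n^2 - 36 = (n + 6)*(n - 6);  n^3 + 5*n^2 - 36*n - 180 = (n + 5)*(n + 6)*(n - 6)
Cancel the common factors (n - 6), (n + 6).

1/(n + 5)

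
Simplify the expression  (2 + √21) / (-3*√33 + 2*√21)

(-9*√77 - 42 - 6*√33 - 4*√21)/213

Multiply numerator and denominator by 2*√21 + 3*√33.
Denominator becomes -213; numerator becomes 4*√21 + 6*√33 + 42 + 9*√77.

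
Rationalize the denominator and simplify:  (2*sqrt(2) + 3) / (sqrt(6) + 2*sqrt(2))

(-3*sqrt(6) - 4*sqrt(3) + 8 + 6*sqrt(2))/2

Multiply numerator and denominator by -sqrt(6) + 2*sqrt(2).
Denominator becomes 2; numerator becomes -3*sqrt(6) - 4*sqrt(3) + 8 + 6*sqrt(2).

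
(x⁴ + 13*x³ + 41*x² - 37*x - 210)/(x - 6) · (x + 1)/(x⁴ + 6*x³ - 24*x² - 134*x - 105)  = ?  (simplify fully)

Factor: x⁴ + 13*x³ + 41*x² - 37*x - 210 = (x + 5)·(x - 2)·(x + 3)·(x + 7);  x⁴ + 6*x³ - 24*x² - 134*x - 105 = (x + 1)·(x + 7)·(x - 5)·(x + 3)
Cancel the common factors (x + 7), (x + 1), (x + 3).

(x² + 3*x - 10)/(x² - 11*x + 30)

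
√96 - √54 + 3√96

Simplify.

√96 = 4*√6; √54 = 3*√6; 3√96 = 12*√6
Combine: (4 - 3 + 12)·√6 = 13*√6

13*√6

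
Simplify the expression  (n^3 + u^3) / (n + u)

n^2 - n*u + u^2

u^3 + n^3 = (n + u)(n^2 - n*u + u^2).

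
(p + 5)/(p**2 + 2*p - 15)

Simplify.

1/(p - 3)

Factor: p**2 + 2*p - 15 = (p + 5)*(p - 3)
Cancel the common factor (p + 5).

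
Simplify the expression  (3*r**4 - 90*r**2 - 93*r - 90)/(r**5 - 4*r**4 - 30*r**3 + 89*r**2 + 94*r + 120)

3/(r - 4)

Factor: 3*r**4 - 90*r**2 - 93*r - 90 = 3*(r - 6)*(r**2 + r + 1)*(r + 5);  r**5 - 4*r**4 - 30*r**3 + 89*r**2 + 94*r + 120 = (r + 5)*(r - 6)*(r**2 + r + 1)*(r - 4)
Cancel the common factors (r**2 + r + 1), (r - 6), (r + 5).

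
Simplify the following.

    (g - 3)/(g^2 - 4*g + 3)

Factor: g^2 - 4*g + 3 = (g - 1)*(g - 3)
Cancel the common factor (g - 3).

1/(g - 1)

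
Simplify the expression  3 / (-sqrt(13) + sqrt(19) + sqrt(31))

Group as (sqrt(19) + sqrt(31)) - sqrt(13); multiply by (sqrt(19) + sqrt(31)) + sqrt(13), then rationalise the remaining surd.

(-37*sqrt(13) + sqrt(31) + 25*sqrt(19) + 2*sqrt(7657))/329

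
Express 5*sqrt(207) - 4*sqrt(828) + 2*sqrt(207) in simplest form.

5*sqrt(207) = 15*sqrt(23); 4*sqrt(828) = 24*sqrt(23); 2*sqrt(207) = 6*sqrt(23)
Combine: (15 - 24 + 6)·sqrt(23) = -3*sqrt(23)

-3*sqrt(23)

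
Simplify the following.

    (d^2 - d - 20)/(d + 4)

d - 5

Factor: d^2 - d - 20 = (d + 4)*(d - 5)
Cancel the common factor (d + 4).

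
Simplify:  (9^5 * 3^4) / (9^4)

9^5 = 3^10; 3^4 = 3^4; 9^4 = 3^8
Combine exponents: 3^6

3^6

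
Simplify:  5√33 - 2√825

5√33 = 5*√33; 2√825 = 10*√33
Combine: (5 - 10)·√33 = -5*√33

-5*√33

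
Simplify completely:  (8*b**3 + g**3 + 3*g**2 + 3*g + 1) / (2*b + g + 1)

4*b**2 - 2*b*g - 2*b + g**2 + 2*g + 1

Factor as (a+b)(a**2-ab+b**2) with a=(2*b), b=(g + 1).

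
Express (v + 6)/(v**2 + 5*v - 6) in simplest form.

Factor: v**2 + 5*v - 6 = (v - 1)*(v + 6)
Cancel the common factor (v + 6).

1/(v - 1)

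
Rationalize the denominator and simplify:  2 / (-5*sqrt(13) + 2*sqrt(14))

(-10*sqrt(13) - 4*sqrt(14))/269

Multiply numerator and denominator by 2*sqrt(14) + 5*sqrt(13).
Denominator becomes -269; numerator becomes 4*sqrt(14) + 10*sqrt(13).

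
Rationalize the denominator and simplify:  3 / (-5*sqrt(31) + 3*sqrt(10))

(-15*sqrt(31) - 9*sqrt(10))/685

Multiply numerator and denominator by 3*sqrt(10) + 5*sqrt(31).
Denominator becomes -685; numerator becomes 9*sqrt(10) + 15*sqrt(31).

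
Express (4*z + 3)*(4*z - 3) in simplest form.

16*z^2 - 9

Difference of squares with P = 4*z, Q = 3.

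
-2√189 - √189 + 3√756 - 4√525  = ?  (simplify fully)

2√189 = 6*√21; √189 = 3*√21; 3√756 = 18*√21; 4√525 = 20*√21
Combine: (-6 - 3 + 18 - 20)·√21 = -11*√21

-11*√21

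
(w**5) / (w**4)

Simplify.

w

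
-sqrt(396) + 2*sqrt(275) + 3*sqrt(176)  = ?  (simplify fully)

16*sqrt(11)

sqrt(396) = 6*sqrt(11); 2*sqrt(275) = 10*sqrt(11); 3*sqrt(176) = 12*sqrt(11)
Combine: (-6 + 10 + 12)·sqrt(11) = 16*sqrt(11)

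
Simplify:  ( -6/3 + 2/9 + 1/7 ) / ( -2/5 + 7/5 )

Numerator: -6/3 + 2/9 + 1/7 = -103/63
Denominator: -2/5 + 7/5 = 1
Divide: (-103/63) · (1) = -103/63

-103/63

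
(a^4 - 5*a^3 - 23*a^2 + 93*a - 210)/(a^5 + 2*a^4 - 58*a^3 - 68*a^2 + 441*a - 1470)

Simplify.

Factor: a^4 - 5*a^3 - 23*a^2 + 93*a - 210 = (a + 5)*(a - 7)*(a^2 - 3*a + 6);  a^5 + 2*a^4 - 58*a^3 - 68*a^2 + 441*a - 1470 = (a - 7)*(a + 5)*(a^2 - 3*a + 6)*(a + 7)
Cancel the common factors (a^2 - 3*a + 6), (a + 5), (a - 7).

1/(a + 7)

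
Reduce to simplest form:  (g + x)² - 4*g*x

Expanding gives g² - 2*g*x + x², a perfect square.

(g - x)²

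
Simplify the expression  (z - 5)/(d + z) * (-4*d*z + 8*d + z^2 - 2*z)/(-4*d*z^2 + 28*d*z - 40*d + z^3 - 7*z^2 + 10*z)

1/(d + z)

Factor: -4*d*z + 8*d + z^2 - 2*z = (-4*d + z)*(z - 2);  -4*d*z^2 + 28*d*z - 40*d + z^3 - 7*z^2 + 10*z = (-4*d + z)*(z - 2)*(z - 5)
Cancel the common factors (-4*d + z), (z - 5), (z - 2).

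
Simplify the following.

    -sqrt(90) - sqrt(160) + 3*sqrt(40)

sqrt(90) = 3*sqrt(10); sqrt(160) = 4*sqrt(10); 3*sqrt(40) = 6*sqrt(10)
Combine: (-3 - 4 + 6)·sqrt(10) = -sqrt(10)

-sqrt(10)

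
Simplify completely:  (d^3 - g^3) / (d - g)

d^2 + d*g + g^2

Factor as (a-b)(a^2+ab+b^2) with a=d, b=g.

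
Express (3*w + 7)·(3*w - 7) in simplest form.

9*w² - 49

(3*w)^2 - (7)^2 = 9*w² - 49.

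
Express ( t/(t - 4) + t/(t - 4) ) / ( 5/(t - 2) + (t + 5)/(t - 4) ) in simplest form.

(2*t^2 - 4*t)/(t^2 + 8*t - 30)

Numerator: t/(t - 4) + t/(t - 4) = 2*t/(t - 4)
Denominator: 5/(t - 2) + (t + 5)/(t - 4) = (t^2 + 8*t - 30)/(t^2 - 6*t + 8)
Divide: (2*t/(t - 4)) · ((t^2 - 6*t + 8)/(t^2 + 8*t - 30)) = (2*t^2 - 4*t)/(t^2 + 8*t - 30)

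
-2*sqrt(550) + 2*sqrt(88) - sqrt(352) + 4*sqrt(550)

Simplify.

2*sqrt(550) = 10*sqrt(22); 2*sqrt(88) = 4*sqrt(22); sqrt(352) = 4*sqrt(22); 4*sqrt(550) = 20*sqrt(22)
Combine: (-10 + 4 - 4 + 20)·sqrt(22) = 10*sqrt(22)

10*sqrt(22)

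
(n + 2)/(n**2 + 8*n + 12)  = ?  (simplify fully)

Factor: n**2 + 8*n + 12 = (n + 2)*(n + 6)
Cancel the common factor (n + 2).

1/(n + 6)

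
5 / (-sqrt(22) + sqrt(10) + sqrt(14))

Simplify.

Group as (sqrt(10) + sqrt(14)) - sqrt(22); multiply by (sqrt(10) + sqrt(14)) + sqrt(22), then rationalise the remaining surd.

(-5*sqrt(22) + 45*sqrt(14) + 65*sqrt(10) + 10*sqrt(770))/278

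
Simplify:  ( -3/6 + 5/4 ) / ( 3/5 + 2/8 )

15/17

Numerator: -3/6 + 5/4 = 3/4
Denominator: 3/5 + 2/8 = 17/20
Divide: (3/4) · (20/17) = 15/17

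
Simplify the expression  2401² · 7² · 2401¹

2401² = 7^8; 7² = 7^2; 2401¹ = 7^4
Combine exponents: 7^14

7^14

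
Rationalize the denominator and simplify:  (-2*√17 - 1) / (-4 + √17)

-38 - 9*√17

Multiply numerator and denominator by -√17 - 4.
Denominator becomes -1; numerator becomes 9*√17 + 38.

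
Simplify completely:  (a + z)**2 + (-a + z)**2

2*a**2 + 2*z**2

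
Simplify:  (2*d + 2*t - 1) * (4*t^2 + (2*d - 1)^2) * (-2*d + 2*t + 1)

-16*d^4 + 32*d^3 - 24*d^2 + 8*d + 16*t^4 - 1

Telescope via difference of squares: ((2*t)+(2*d - 1))((2*t)-(2*d - 1)) = -4*d^2 + 4*d + 4*t^2 - 1, then repeat with the next factor.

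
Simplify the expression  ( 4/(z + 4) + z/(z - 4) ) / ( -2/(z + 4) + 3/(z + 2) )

Numerator: 4/(z + 4) + z/(z - 4) = (z^2 + 8*z - 16)/(z^2 - 16)
Denominator: -2/(z + 4) + 3/(z + 2) = (z + 8)/(z^2 + 6*z + 8)
Divide: ((z^2 + 8*z - 16)/(z^2 - 16)) · ((z^2 + 6*z + 8)/(z + 8)) = (z^3 + 10*z^2 - 32)/(z^2 + 4*z - 32)

(z^3 + 10*z^2 - 32)/(z^2 + 4*z - 32)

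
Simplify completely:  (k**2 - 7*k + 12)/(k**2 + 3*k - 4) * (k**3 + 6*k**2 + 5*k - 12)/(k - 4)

k**2 - 9

Factor: k**2 - 7*k + 12 = (k - 4)*(k - 3);  k**2 + 3*k - 4 = (k - 1)*(k + 4);  k**3 + 6*k**2 + 5*k - 12 = (k + 4)*(k - 1)*(k + 3)
Cancel the common factors (k - 1), (k - 4), (k + 4).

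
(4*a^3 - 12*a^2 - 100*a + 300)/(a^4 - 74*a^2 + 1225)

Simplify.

Factor: 4*a^3 - 12*a^2 - 100*a + 300 = 4*(a - 3)*(a - 5)*(a + 5);  a^4 - 74*a^2 + 1225 = (a - 7)*(a + 5)*(a - 5)*(a + 7)
Cancel the common factors (a - 5), (a + 5).

(4*a - 12)/(a^2 - 49)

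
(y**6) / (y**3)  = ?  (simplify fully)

Quotient: y**3

y**3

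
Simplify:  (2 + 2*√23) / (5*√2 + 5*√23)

Multiply numerator and denominator by -5*√2 + 5*√23.
Denominator becomes 525; numerator becomes -10*√46 - 10*√2 + 10*√23 + 230.

(-2*√46 - 2*√2 + 2*√23 + 46)/105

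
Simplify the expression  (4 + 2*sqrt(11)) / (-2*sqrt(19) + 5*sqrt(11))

Multiply numerator and denominator by 2*sqrt(19) + 5*sqrt(11).
Denominator becomes 199; numerator becomes 8*sqrt(19) + 4*sqrt(209) + 20*sqrt(11) + 110.

(8*sqrt(19) + 4*sqrt(209) + 20*sqrt(11) + 110)/199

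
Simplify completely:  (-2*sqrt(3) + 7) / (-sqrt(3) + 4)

Multiply numerator and denominator by sqrt(3) + 4.
Denominator becomes 13; numerator becomes -sqrt(3) + 22.

(-sqrt(3) + 22)/13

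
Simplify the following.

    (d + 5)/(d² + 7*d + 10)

1/(d + 2)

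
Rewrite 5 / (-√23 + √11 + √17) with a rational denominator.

(-25*√23 + 85*√17 + 145*√11 + 10*√4301)/723

Group as (√11 + √17) - √23; multiply by (√11 + √17) + √23, then rationalise the remaining surd.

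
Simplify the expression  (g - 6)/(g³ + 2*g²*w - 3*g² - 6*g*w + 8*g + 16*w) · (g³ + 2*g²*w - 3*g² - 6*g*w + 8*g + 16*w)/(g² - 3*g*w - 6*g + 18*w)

Factor: g³ + 2*g²*w - 3*g² - 6*g*w + 8*g + 16*w = (g² - 3*g + 8)·(g + 2*w);  g³ + 2*g²*w - 3*g² - 6*g*w + 8*g + 16*w = (g² - 3*g + 8)·(g + 2*w);  g² - 3*g*w - 6*g + 18*w = (g - 3*w)·(g - 6)
Cancel the common factors (g² - 3*g + 8), (g - 6), (g + 2*w).

-1/(-g + 3*w)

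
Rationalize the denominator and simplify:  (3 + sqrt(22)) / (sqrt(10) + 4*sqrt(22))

(-2*sqrt(55) - 3*sqrt(10) + 12*sqrt(22) + 88)/342

Multiply numerator and denominator by -sqrt(10) + 4*sqrt(22).
Denominator becomes 342; numerator becomes -2*sqrt(55) - 3*sqrt(10) + 12*sqrt(22) + 88.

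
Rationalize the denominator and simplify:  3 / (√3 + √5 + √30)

(-42*√5 - 48*√3 + 45*√2 + 33*√30)/212

Group as (√3 + √5) + √30; multiply by (√3 + √5) - √30, then rationalise the remaining surd.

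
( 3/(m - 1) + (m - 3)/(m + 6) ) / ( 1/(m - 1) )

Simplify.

Numerator: 3/(m - 1) + (m - 3)/(m + 6) = (m² - m + 21)/(m² + 5*m - 6)
Denominator: 1/(m - 1) = 1/(m - 1)
Divide: ((m² - m + 21)/(m² + 5*m - 6)) · (m - 1) = (m² - m + 21)/(m + 6)

(m² - m + 21)/(m + 6)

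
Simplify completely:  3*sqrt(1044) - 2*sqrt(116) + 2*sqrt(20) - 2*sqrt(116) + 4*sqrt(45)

16*sqrt(5) + 10*sqrt(29)

3*sqrt(1044) = 18*sqrt(29); 2*sqrt(116) = 4*sqrt(29); 2*sqrt(20) = 4*sqrt(5); 2*sqrt(116) = 4*sqrt(29); 4*sqrt(45) = 12*sqrt(5)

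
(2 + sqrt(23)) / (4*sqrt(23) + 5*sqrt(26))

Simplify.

(-92 - 8*sqrt(23) + 10*sqrt(26) + 5*sqrt(598))/282

Multiply numerator and denominator by -5*sqrt(26) + 4*sqrt(23).
Denominator becomes -282; numerator becomes -5*sqrt(598) - 10*sqrt(26) + 8*sqrt(23) + 92.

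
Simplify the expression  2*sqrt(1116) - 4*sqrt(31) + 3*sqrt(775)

2*sqrt(1116) = 12*sqrt(31); 4*sqrt(31) = 4*sqrt(31); 3*sqrt(775) = 15*sqrt(31)
Combine: (12 - 4 + 15)·sqrt(31) = 23*sqrt(31)

23*sqrt(31)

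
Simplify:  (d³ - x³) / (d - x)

d² + d*x + x²

d^3 - x^3 = (d - x)(d² + d*x + x²).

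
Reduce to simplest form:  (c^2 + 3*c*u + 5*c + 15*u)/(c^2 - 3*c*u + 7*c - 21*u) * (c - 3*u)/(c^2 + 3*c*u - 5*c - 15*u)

(c + 5)/(c^2 + 2*c - 35)

Factor: c^2 + 3*c*u + 5*c + 15*u = (c + 5)*(c + 3*u);  c^2 - 3*c*u + 7*c - 21*u = (c + 7)*(c - 3*u);  c^2 + 3*c*u - 5*c - 15*u = (c - 5)*(c + 3*u)
Cancel the common factors (c + 3*u), (c - 3*u).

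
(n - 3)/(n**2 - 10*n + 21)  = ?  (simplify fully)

Factor: n**2 - 10*n + 21 = (n - 3)*(n - 7)
Cancel the common factor (n - 3).

1/(n - 7)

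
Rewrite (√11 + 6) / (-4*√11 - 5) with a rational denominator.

Multiply numerator and denominator by -5 + 4*√11.
Denominator becomes -151; numerator becomes 14 + 19*√11.

(-19*√11 - 14)/151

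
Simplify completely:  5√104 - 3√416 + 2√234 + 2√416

5√104 = 10*√26; 3√416 = 12*√26; 2√234 = 6*√26; 2√416 = 8*√26
Combine: (10 - 12 + 6 + 8)·√26 = 12*√26

12*√26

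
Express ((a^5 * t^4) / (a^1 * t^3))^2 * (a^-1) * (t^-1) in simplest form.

Inside the bracket: a^4 * t^1
Raise to the power 2: a^8 * t^2
Multiply by (a^-1) * (t^-1): add exponents.

a^7*t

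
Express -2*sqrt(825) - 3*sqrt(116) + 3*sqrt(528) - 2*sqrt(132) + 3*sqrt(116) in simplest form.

-2*sqrt(33)

2*sqrt(825) = 10*sqrt(33); 3*sqrt(116) = 6*sqrt(29); 3*sqrt(528) = 12*sqrt(33); 2*sqrt(132) = 4*sqrt(33); 3*sqrt(116) = 6*sqrt(29)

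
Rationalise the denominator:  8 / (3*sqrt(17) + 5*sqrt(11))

Multiply numerator and denominator by -3*sqrt(17) + 5*sqrt(11).
Denominator becomes 122; numerator becomes -24*sqrt(17) + 40*sqrt(11).

(-12*sqrt(17) + 20*sqrt(11))/61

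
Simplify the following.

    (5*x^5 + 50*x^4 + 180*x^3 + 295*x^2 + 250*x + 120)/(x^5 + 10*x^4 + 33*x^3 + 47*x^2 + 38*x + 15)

(5*x^2 + 30*x + 40)/(x^2 + 6*x + 5)

Factor: 5*x^5 + 50*x^4 + 180*x^3 + 295*x^2 + 250*x + 120 = 5*(x + 2)*(x + 3)*(x^2 + x + 1)*(x + 4);  x^5 + 10*x^4 + 33*x^3 + 47*x^2 + 38*x + 15 = (x + 3)*(x + 5)*(x^2 + x + 1)*(x + 1)
Cancel the common factors (x^2 + x + 1), (x + 3).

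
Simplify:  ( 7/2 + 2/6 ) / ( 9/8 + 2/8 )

92/33

Numerator: 7/2 + 2/6 = 23/6
Denominator: 9/8 + 2/8 = 11/8
Divide: (23/6) · (8/11) = 92/33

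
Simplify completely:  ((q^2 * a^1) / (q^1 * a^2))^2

q^2/a^2

Inside the bracket: q^1 * (a^-1)
Raise to the power 2: q^2 * (a^-2)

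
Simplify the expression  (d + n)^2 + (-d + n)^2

Only the even-power cross terms survive.

2*d^2 + 2*n^2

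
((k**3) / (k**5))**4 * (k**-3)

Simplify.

k**(-11)

Inside the bracket: (k**-2)
Raise to the power 4: (k**-8)
Multiply by (k**-3): add exponents.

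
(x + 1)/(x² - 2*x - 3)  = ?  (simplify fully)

1/(x - 3)

Factor: x² - 2*x - 3 = (x - 3)·(x + 1)
Cancel the common factor (x + 1).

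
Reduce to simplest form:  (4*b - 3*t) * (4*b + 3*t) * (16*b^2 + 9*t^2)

((4*b)+(3*t))((4*b)-(3*t)) = 16*b^2 - 9*t^2; continue pairing.

256*b^4 - 81*t^4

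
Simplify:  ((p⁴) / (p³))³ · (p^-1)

Inside the bracket: p¹
Raise to the power 3: p³
Multiply by (p^-1): add exponents.

p²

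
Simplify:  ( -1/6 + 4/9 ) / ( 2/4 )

5/9

Numerator: -1/6 + 4/9 = 5/18
Denominator: 2/4 = 1/2
Divide: (5/18) · (2) = 5/9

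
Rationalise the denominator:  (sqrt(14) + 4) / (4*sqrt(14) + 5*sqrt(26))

(-8*sqrt(14) - 28 + 5*sqrt(91) + 10*sqrt(26))/213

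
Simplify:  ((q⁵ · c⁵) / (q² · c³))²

Inside the bracket: q³ · c²
Raise to the power 2: q⁶ · c⁴

c⁴*q⁶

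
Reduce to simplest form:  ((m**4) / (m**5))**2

Inside the bracket: (m**-1)
Raise to the power 2: (m**-2)

m**(-2)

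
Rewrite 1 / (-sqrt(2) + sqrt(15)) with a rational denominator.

Multiply numerator and denominator by sqrt(2) + sqrt(15).
Denominator becomes 13; numerator becomes sqrt(2) + sqrt(15).

(sqrt(2) + sqrt(15))/13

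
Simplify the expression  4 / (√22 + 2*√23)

Multiply numerator and denominator by -2*√23 + √22.
Denominator becomes -70; numerator becomes -8*√23 + 4*√22.

(-2*√22 + 4*√23)/35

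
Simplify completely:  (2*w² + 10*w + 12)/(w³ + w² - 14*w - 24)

Factor: 2*w² + 10*w + 12 = 2·(w + 2)·(w + 3);  w³ + w² - 14*w - 24 = (w + 3)·(w + 2)·(w - 4)
Cancel the common factors (w + 3), (w + 2).

2/(w - 4)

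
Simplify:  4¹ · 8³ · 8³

2^20

4¹ = 2^2; 8³ = 2^9; 8³ = 2^9
Combine exponents: 2^20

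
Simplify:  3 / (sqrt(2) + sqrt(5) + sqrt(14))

Group as (sqrt(5) + sqrt(14)) + sqrt(2); multiply by (sqrt(5) + sqrt(14)) - sqrt(2), then rationalise the remaining surd.

(-11*sqrt(5) - 17*sqrt(2) + 4*sqrt(35) + 7*sqrt(14))/3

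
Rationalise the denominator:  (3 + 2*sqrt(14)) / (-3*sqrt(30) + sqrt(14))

(-12*sqrt(105) - 9*sqrt(30) - 28 - 3*sqrt(14))/256

Multiply numerator and denominator by sqrt(14) + 3*sqrt(30).
Denominator becomes -256; numerator becomes 3*sqrt(14) + 28 + 9*sqrt(30) + 12*sqrt(105).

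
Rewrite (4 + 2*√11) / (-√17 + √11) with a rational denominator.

Multiply numerator and denominator by √11 + √17.
Denominator becomes -6; numerator becomes 4*√11 + 4*√17 + 22 + 2*√187.

(-√187 - 11 - 2*√17 - 2*√11)/3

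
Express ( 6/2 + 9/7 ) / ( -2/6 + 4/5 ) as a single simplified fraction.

450/49

Numerator: 6/2 + 9/7 = 30/7
Denominator: -2/6 + 4/5 = 7/15
Divide: (30/7) · (15/7) = 450/49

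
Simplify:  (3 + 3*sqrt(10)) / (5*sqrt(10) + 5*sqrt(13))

Multiply numerator and denominator by -5*sqrt(13) + 5*sqrt(10).
Denominator becomes -75; numerator becomes -15*sqrt(130) - 15*sqrt(13) + 15*sqrt(10) + 150.

(-10 - sqrt(10) + sqrt(13) + sqrt(130))/5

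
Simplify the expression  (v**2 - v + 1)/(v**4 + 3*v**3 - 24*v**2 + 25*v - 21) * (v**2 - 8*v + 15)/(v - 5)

Factor: v**4 + 3*v**3 - 24*v**2 + 25*v - 21 = (v - 3)*(v**2 - v + 1)*(v + 7);  v**2 - 8*v + 15 = (v - 5)*(v - 3)
Cancel the common factors (v**2 - v + 1), (v - 5), (v - 3).

1/(v + 7)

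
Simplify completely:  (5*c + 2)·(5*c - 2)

25*c² - 4

Difference of squares with P = 5*c, Q = 2.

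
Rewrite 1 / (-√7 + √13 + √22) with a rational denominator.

(-14*√7 - √22 + 8*√13 + √2002)/180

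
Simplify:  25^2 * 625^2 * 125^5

25^2 = 5^4; 625^2 = 5^8; 125^5 = 5^15
Combine exponents: 5^27

5^27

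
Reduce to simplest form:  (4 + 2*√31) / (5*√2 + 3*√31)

(-10*√62 - 20*√2 + 12*√31 + 186)/229

Multiply numerator and denominator by -5*√2 + 3*√31.
Denominator becomes 229; numerator becomes -10*√62 - 20*√2 + 12*√31 + 186.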